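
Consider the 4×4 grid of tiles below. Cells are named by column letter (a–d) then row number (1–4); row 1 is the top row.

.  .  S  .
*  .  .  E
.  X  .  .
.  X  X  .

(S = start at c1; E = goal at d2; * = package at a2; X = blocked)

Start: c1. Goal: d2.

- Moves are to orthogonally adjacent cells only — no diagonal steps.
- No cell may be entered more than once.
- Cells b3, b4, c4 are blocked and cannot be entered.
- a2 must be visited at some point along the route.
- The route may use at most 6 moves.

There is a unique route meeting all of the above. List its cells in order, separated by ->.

The 6-move cap with required stops at a2 leaves no slack for detours.
Route from c1: left 2 to a1, down 1 to a2, right 3 to d2 — 6 moves in all.
Check: all required cells visited; 6 ≤ 6 moves.

c1 -> b1 -> a1 -> a2 -> b2 -> c2 -> d2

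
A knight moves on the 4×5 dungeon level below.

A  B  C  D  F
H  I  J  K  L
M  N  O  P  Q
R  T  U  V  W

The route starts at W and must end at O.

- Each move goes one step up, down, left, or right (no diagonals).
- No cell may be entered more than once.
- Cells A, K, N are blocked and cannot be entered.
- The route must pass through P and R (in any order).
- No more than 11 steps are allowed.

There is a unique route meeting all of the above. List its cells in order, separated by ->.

W -> Q -> P -> V -> U -> T -> R -> M -> H -> I -> J -> O

The 11-move cap with required stops at P, R leaves no slack for detours.
Route from W: up to Q, left to P, down to V, 3× left (reaching R), 2× up (reaching H), 2× right (reaching J), down to O — 11 moves in all.
Check: all required cells visited; 11 ≤ 11 moves.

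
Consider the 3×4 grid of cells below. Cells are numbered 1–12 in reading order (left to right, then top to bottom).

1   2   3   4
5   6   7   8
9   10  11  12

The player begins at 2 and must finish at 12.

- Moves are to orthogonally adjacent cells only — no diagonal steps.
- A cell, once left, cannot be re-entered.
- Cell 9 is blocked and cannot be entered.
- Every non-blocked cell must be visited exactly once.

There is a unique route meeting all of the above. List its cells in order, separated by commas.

Need to visit all 11 open cells exactly once, starting at 2 and ending at 12.
Cell 5 has only two open neighbours (1 and 6), so the path must pass straight through it: one of those is the cell it's entered from and the other is where it exits.
Route from 2: left to 1, down to 5, right to 6, down to 10, right to 11, 2× up (reaching 3), right to 4, 2× down (reaching 12) — 10 moves in all.
Check: all 11 open cells covered.

2, 1, 5, 6, 10, 11, 7, 3, 4, 8, 12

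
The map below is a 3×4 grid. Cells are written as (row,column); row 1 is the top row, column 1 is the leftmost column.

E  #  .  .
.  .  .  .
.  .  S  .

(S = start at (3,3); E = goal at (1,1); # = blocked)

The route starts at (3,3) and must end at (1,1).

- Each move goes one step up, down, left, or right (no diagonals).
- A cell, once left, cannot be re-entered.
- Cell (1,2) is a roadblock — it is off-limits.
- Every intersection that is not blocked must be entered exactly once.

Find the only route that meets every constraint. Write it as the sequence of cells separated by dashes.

Need to visit all 11 open cells exactly once, starting at (3,3) and ending at (1,1).
Cell (3,1) has only two open neighbours ((2,1) and (3,2)), so the path must pass straight through it: one of those is the cell it's entered from and the other is where it exits.
Route from (3,3): right 1 to (3,4), up 2 to (1,4), left 1 to (1,3), down 1 to (2,3), left 1 to (2,2), down 1 to (3,2), left 1 to (3,1), up 2 to (1,1) — 10 moves in all.
Check: all 11 open cells covered.

(3,3) - (3,4) - (2,4) - (1,4) - (1,3) - (2,3) - (2,2) - (3,2) - (3,1) - (2,1) - (1,1)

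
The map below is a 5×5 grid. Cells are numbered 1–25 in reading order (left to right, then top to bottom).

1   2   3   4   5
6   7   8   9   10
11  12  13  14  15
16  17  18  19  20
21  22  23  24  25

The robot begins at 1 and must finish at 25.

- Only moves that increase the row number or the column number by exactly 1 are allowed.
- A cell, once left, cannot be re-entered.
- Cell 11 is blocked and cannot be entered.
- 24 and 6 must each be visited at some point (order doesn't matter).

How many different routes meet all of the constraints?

A right/down-only route from 1 to 25 makes exactly 4 down-moves and 4 right-moves in some order.
With no other constraints that would be C(8,4) = 70 routes.
A monotone route can only reach the required cells in the order 6, 24, so split there and multiply the segment counts (each segment already excludes blocked cells): 1→6: 1; 6→24: 10; 24→25: 1; product = 10.
That gives 10 routes.

10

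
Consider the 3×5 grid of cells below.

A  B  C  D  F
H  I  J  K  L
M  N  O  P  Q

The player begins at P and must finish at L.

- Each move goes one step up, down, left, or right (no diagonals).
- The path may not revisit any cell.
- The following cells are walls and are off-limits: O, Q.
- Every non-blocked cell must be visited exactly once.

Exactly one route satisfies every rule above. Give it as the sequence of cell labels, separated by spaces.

Need to visit all 13 open cells exactly once, starting at P and ending at L.
Cell N has only two open neighbours (I and M), so the path must pass straight through it: one of those is the cell it's entered from and the other is where it exits.
Route from P: up 1 to K, left 2 to I, down 1 to N, left 1 to M, up 2 to A, right 4 to F, down 1 to L — 12 moves in all.
Check: all 13 open cells covered.

P K J I N M H A B C D F L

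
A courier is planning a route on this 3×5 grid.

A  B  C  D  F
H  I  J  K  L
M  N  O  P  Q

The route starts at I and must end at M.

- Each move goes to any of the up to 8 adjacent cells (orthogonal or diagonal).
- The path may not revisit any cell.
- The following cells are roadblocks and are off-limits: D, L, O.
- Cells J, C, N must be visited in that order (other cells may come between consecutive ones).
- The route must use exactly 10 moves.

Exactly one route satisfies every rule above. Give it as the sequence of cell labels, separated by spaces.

The waypoints must appear in the order J, C, N, with no cell reused.
Route from I: right 1 to J, down-right 1 to P, right 1 to Q, up-left 2 to C, left 2 to A, down 1 to H, down-right 1 to N, left 1 to M — 10 moves in all.
Check: order respected (J at step 1, C at step 5, N at step 9); 10 moves as required.

I J P Q K C B A H N M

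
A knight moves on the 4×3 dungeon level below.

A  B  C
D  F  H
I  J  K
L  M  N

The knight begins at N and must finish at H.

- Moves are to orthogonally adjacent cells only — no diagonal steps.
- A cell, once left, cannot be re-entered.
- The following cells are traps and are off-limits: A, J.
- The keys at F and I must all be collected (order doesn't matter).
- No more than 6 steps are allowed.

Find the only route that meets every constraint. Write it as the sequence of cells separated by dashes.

N - M - L - I - D - F - H

The budget equals the shortest possible length, so every move has to be on a shortest route through the required cells.
Route from N: 2× left (reaching L), 2× up (reaching D), 2× right (reaching H) — 6 moves in all.
Check: all required cells visited; 6 ≤ 6 moves.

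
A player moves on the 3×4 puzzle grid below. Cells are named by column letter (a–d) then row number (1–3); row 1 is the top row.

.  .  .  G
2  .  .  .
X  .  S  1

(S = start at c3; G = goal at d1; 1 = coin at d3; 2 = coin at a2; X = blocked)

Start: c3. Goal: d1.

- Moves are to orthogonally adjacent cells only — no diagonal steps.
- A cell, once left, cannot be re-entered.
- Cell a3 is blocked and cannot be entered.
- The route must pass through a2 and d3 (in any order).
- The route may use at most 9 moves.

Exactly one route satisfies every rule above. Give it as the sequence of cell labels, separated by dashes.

The budget equals the shortest possible length, so every move has to be on a shortest route through the required cells.
Route from c3: right to d3, up to d2, 3× left (reaching a2), up to a1, 3× right (reaching d1) — 9 moves in all.
Check: all required cells visited; 9 ≤ 9 moves.

c3 - d3 - d2 - c2 - b2 - a2 - a1 - b1 - c1 - d1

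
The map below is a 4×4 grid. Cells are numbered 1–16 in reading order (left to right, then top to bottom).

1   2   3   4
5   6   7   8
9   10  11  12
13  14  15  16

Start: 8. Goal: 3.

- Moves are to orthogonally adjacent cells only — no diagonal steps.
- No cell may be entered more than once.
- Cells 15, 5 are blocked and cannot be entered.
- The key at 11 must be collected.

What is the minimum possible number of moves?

Any route passes through 11 somewhere between 8 and 3. Summing Manhattan distances along the two legs (8 → 11 → 3) gives a lower bound of 2 + 2 = 4 moves.
A route of 4 moves achieves this: 8 → 12 → 11 → 7 → 3.
Since 4 matches the lower bound, it is optimal.

4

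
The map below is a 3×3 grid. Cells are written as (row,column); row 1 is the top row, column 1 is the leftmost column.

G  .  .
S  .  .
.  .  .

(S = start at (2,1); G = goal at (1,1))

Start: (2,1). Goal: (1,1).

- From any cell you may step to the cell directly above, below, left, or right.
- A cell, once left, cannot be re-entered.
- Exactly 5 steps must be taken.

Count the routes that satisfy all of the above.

Need simple routes of exactly 5 moves from (2,1) to (1,1) (Manhattan distance 1, so 2 moves are spent on a detour and 2 undoing it).
Enumerating: (2,1) (3,1) (3,2) (2,2) (1,2) (1,1) | (2,1) (2,2) (2,3) (1,3) (1,2) (1,1).
That gives 2 routes.

2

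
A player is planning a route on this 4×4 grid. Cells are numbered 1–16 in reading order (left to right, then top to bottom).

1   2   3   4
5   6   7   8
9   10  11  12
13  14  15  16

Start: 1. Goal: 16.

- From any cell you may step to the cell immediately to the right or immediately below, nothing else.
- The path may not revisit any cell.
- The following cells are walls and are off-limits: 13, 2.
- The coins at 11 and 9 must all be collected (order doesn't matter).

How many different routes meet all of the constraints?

2

A right/down-only route from 1 to 16 makes exactly 3 down-moves and 3 right-moves in some order.
With no other constraints that would be C(6,3) = 20 routes.
A monotone route can only reach the required cells in the order 9, 11, so split there and multiply the segment counts (each segment already excludes blocked cells): 1→9: 1; 9→11: 1; 11→16: 2; product = 2.
That gives 2 routes.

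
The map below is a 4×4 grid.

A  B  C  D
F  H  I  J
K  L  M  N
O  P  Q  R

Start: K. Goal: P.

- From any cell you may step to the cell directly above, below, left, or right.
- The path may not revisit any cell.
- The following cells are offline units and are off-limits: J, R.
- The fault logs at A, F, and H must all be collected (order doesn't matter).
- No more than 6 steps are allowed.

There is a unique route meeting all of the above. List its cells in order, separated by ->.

K -> F -> A -> B -> H -> L -> P

The 6-move cap with required stops at A, F, H leaves no slack for detours.
Route from K: up 2 to A, right 1 to B, down 3 to P — 6 moves in all.
Check: all required cells visited; 6 ≤ 6 moves.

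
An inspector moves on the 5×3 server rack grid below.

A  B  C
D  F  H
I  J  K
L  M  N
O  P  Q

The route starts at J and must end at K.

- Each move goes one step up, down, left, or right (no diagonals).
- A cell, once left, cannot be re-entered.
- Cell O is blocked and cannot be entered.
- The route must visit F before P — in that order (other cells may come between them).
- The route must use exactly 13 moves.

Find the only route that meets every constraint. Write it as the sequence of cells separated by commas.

The waypoints must appear in the order F, P, with no cell reused.
Route from J: up 1 to F, right 1 to H, up 1 to C, left 2 to A, down 3 to L, right 1 to M, down 1 to P, right 1 to Q, up 2 to K — 13 moves in all.
Check: order respected (F at step 1, P at step 10); 13 moves as required.

J, F, H, C, B, A, D, I, L, M, P, Q, N, K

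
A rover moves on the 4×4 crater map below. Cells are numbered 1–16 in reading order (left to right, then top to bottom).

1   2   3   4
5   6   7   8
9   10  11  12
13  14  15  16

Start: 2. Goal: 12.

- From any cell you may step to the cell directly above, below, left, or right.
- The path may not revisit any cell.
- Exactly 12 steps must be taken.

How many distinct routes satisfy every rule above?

24

Need simple routes of exactly 12 moves from 2 to 12 (Manhattan distance 4, so 4 moves are spent on a detour and 4 undoing it).
Branch systematically from the start, pruning whenever the remaining move budget drops below the Manhattan distance to 12 or differs from it in parity. Grouping the completions by first move — via 6: 4; via 1: 9; via 3: 11 — and summing: 4 + 9 + 11 = 24.
That gives 24 routes.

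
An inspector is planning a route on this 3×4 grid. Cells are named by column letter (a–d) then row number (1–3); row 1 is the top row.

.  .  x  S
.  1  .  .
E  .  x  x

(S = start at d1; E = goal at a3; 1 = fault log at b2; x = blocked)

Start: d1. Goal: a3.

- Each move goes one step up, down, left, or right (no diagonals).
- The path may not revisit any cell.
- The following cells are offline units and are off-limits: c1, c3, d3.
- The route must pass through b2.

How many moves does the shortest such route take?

5

Any route passes through b2 somewhere between d1 and a3. Summing Manhattan distances along the two legs (d1 → b2 → a3) gives a lower bound of 3 + 2 = 5 moves.
A route of 5 moves achieves this: d1 → d2 → c2 → b2 → b3 → a3.
Since 5 matches the lower bound, it is optimal.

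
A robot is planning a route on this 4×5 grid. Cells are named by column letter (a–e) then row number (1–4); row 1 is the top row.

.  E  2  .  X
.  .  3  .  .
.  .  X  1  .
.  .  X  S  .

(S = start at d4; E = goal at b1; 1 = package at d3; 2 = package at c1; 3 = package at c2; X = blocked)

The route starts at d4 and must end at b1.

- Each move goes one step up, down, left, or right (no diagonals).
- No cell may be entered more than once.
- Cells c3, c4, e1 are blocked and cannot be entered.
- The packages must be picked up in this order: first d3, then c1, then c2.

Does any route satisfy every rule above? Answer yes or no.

One route that works: d4 → d3 → d2 → d1 → c1 → c2 → b2 → b1.

yes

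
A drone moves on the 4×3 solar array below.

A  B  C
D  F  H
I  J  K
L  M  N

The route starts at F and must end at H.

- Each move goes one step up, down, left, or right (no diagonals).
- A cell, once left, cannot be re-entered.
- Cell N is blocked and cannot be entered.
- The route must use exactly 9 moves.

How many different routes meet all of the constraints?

Need simple routes of exactly 9 moves from F to H (Manhattan distance 1, so 4 moves are spent on a detour and 4 undoing it).
Enumerating: F B A D I L M J K H | F J M L I D A B C H.
That gives 2 routes.

2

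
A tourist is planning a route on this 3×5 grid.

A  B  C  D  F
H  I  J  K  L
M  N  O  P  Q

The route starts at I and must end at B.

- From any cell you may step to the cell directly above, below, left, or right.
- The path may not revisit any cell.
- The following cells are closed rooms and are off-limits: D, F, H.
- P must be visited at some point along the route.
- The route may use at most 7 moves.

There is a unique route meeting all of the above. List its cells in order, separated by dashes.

I - N - O - P - K - J - C - B

The 7-move cap with required stops at P leaves no slack for detours.
Route from I: down to N, 2× right (reaching P), up to K, left to J, up to C, left to B — 7 moves in all.
Check: all required cells visited; 7 ≤ 7 moves.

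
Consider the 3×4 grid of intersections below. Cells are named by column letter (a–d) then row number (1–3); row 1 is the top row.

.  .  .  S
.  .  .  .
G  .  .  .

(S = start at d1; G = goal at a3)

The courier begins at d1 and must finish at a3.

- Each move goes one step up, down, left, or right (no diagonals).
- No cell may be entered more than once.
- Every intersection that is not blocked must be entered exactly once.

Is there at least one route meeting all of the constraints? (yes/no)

yes

One route that works: d1 → d2 → d3 → c3 → c2 → c1 → b1 → a1 → a2 → b2 → b3 → a3.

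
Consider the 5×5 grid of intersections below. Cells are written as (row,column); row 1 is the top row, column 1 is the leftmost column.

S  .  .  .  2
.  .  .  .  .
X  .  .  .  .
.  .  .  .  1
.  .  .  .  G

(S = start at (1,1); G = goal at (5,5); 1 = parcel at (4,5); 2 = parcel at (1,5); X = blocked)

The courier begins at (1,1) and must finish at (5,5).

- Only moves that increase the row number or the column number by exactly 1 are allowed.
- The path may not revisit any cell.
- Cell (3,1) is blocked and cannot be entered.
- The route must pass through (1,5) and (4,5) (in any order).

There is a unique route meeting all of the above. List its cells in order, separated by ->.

Moves only go right or down, so the column and row indices never decrease.
Route from (1,1): 4× right (reaching (1,5)), 4× down (reaching (5,5)) — 8 moves in all.
Check: all required cells visited.

(1,1) -> (1,2) -> (1,3) -> (1,4) -> (1,5) -> (2,5) -> (3,5) -> (4,5) -> (5,5)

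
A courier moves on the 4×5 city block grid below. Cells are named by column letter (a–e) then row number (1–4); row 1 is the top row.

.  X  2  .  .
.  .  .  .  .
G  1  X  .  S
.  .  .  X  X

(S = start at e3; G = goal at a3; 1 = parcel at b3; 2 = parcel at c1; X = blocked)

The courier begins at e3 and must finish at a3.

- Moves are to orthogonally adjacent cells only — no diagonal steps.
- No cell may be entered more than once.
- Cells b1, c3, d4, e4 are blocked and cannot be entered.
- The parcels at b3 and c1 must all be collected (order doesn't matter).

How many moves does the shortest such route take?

Any route passes through b3 and c1 in some order between e3 and a3. Summing Manhattan distances along each leg and taking the cheapest ordering (e3 → c1 → b3 → a3) gives a lower bound of 4 + 3 + 1 = 8 moves.
A route of 8 moves achieves this: e3 → e2 → e1 → d1 → c1 → c2 → b2 → b3 → a3.
Since 8 matches the lower bound, it is optimal.

8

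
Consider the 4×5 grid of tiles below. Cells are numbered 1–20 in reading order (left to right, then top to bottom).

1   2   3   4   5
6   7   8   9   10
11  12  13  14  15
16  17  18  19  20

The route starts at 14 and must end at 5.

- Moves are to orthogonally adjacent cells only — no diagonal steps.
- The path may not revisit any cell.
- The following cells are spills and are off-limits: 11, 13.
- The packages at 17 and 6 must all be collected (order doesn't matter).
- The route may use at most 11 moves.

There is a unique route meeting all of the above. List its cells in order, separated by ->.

14 -> 19 -> 18 -> 17 -> 12 -> 7 -> 6 -> 1 -> 2 -> 3 -> 4 -> 5

The 11-move cap with required stops at 17, 6 leaves no slack for detours.
Route from 14: down 1 to 19, left 2 to 17, up 2 to 7, left 1 to 6, up 1 to 1, right 4 to 5 — 11 moves in all.
Check: all required cells visited; 11 ≤ 11 moves.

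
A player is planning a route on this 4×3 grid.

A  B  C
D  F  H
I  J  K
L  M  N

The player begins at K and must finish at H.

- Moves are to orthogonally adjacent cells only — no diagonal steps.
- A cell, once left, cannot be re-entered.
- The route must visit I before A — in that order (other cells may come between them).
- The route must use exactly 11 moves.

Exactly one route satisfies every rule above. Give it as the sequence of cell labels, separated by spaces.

K N M L I J F D A B C H

The waypoints must appear in the order I, A, with no cell reused.
Route from K: down to N, 2× left (reaching L), up to I, right to J, up to F, left to D, up to A, 2× right (reaching C), down to H — 11 moves in all.
Check: order respected (I at step 4, A at step 8); 11 moves as required.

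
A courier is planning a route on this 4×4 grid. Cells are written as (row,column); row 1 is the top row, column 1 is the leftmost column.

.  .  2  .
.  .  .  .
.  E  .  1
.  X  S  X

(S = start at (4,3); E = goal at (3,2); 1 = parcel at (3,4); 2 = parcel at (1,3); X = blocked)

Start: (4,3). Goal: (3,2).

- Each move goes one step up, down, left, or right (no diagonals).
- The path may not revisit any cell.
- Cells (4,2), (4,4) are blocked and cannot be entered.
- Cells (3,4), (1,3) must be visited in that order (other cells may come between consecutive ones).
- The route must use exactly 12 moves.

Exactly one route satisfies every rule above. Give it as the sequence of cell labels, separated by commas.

(4,3), (3,3), (3,4), (2,4), (1,4), (1,3), (2,3), (2,2), (1,2), (1,1), (2,1), (3,1), (3,2)

The waypoints must appear in the order (3,4), (1,3), with no cell reused.
Route from (4,3): up to (3,3), right to (3,4), 2× up (reaching (1,4)), left to (1,3), down to (2,3), left to (2,2), up to (1,2), left to (1,1), 2× down (reaching (3,1)), right to (3,2) — 12 moves in all.
Check: order respected (1 at step 2, 2 at step 5); 12 moves as required.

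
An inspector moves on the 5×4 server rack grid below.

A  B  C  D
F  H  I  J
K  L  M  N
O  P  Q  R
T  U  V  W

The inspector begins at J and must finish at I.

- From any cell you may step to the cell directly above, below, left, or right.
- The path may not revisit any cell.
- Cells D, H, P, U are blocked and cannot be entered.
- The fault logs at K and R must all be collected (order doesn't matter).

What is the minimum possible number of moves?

11

Any route passes through K and R in some order between J and I. Summing Manhattan distances along each leg and taking the cheapest ordering (J → R → K → I) gives a lower bound of 2 + 4 + 3 = 9 moves.
The shortest route satisfying every rule uses 11 moves: J → N → R → Q → M → L → K → F → A → B → C → I.
The bound of 9 isn't tight here; checking systematically, no route of length 9 through 10 satisfies every constraint, so 11 is the minimum.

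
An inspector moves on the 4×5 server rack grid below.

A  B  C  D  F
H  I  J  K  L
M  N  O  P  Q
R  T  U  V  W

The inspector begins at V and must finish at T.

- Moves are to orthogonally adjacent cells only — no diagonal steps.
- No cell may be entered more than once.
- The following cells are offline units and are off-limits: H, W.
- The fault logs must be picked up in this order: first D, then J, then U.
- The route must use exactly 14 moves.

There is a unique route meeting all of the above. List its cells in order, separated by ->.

V -> P -> Q -> L -> F -> D -> K -> J -> C -> B -> I -> N -> O -> U -> T

The waypoints must appear in the order D, J, U, with no cell reused.
Route from V: up to P, right to Q, 2× up (reaching F), left to D, down to K, left to J, up to C, left to B, 2× down (reaching N), right to O, down to U, left to T — 14 moves in all.
Check: order respected (D at step 5, J at step 7, U at step 13); 14 moves as required.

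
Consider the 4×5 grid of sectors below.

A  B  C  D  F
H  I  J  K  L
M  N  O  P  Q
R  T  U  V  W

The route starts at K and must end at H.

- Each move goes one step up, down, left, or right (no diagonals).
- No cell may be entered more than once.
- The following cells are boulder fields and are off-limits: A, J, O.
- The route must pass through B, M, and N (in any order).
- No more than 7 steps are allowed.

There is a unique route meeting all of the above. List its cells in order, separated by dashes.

K - D - C - B - I - N - M - H

The 7-move cap with required stops at B, M, N leaves no slack for detours.
Route from K: up to D, 2× left (reaching B), 2× down (reaching N), left to M, up to H — 7 moves in all.
Check: all required cells visited; 7 ≤ 7 moves.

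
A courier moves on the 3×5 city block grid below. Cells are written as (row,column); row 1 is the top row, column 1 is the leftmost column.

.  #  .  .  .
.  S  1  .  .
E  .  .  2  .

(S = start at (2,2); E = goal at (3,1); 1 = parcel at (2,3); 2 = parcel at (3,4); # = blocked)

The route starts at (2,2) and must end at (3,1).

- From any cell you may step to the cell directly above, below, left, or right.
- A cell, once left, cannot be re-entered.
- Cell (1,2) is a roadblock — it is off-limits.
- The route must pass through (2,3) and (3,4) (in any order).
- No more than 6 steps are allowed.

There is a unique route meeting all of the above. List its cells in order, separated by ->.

The 6-move cap with required stops at (2,3), (3,4) leaves no slack for detours.
Route from (2,2): right 2 to (2,4), down 1 to (3,4), left 3 to (3,1) — 6 moves in all.
Check: all required cells visited; 6 ≤ 6 moves.

(2,2) -> (2,3) -> (2,4) -> (3,4) -> (3,3) -> (3,2) -> (3,1)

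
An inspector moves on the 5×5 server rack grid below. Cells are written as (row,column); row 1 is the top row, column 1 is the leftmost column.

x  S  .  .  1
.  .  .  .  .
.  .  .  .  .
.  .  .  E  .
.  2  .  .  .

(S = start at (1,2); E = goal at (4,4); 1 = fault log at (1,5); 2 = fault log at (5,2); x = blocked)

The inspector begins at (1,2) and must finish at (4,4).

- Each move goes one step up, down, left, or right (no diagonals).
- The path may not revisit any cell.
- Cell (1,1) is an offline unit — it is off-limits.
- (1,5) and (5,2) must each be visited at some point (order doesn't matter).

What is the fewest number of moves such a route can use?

Any route passes through (1,5) and (5,2) in some order between (1,2) and (4,4). Summing Manhattan distances along each leg and taking the cheapest ordering ((1,2) → (1,5) → (5,2) → (4,4)) gives a lower bound of 3 + 7 + 3 = 13 moves.
A route of 13 moves achieves this: (1,2) → (1,3) → (1,4) → (1,5) → (2,5) → (3,5) → (4,5) → (5,5) → (5,4) → (5,3) → (5,2) → (4,2) → (4,3) → (4,4).
Since 13 matches the lower bound, it is optimal.

13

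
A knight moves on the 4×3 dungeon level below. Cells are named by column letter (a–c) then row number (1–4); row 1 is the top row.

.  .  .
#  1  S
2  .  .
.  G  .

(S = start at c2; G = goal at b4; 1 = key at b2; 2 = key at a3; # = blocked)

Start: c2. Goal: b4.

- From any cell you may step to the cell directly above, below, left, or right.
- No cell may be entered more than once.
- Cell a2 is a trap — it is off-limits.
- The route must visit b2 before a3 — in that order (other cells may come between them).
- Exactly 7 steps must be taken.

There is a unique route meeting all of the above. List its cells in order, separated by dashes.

The waypoints must appear in the order b2, a3, with no cell reused.
Route from c2: up 1 to c1, left 1 to b1, down 2 to b3, left 1 to a3, down 1 to a4, right 1 to b4 — 7 moves in all.
Check: order respected (1 at step 3, 2 at step 5); 7 moves as required.

c2 - c1 - b1 - b2 - b3 - a3 - a4 - b4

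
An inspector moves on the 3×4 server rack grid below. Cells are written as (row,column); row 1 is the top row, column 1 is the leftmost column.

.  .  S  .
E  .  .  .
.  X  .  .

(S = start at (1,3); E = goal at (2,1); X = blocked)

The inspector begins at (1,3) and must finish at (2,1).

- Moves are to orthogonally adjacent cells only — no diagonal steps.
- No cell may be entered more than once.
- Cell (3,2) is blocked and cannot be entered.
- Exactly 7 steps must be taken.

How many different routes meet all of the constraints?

Need simple routes of exactly 7 moves from (1,3) to (2,1) (Manhattan distance 3, so 2 moves are spent on a detour and 2 undoing it).
Enumerating: (1,3) (1,4) (2,4) (3,4) (3,3) (2,3) (2,2) (2,1) | (1,3) (1,4) (2,4) (2,3) (2,2) (1,2) (1,1) (2,1).
That gives 2 routes.

2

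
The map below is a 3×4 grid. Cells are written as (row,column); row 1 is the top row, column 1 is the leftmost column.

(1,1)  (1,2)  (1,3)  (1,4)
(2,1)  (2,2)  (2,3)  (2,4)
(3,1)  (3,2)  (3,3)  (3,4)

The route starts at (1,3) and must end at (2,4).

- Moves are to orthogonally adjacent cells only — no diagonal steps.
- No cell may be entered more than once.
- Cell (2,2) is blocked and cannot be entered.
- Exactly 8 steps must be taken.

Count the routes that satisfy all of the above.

Need simple routes of exactly 8 moves from (1,3) to (2,4) (Manhattan distance 2, so 3 moves are spent on a detour and 3 undoing it).
Enumerating: (1,3) (1,2) (1,1) (2,1) (3,1) (3,2) (3,3) (2,3) (2,4) | (1,3) (1,2) (1,1) (2,1) (3,1) (3,2) (3,3) (3,4) (2,4).
That gives 2 routes.

2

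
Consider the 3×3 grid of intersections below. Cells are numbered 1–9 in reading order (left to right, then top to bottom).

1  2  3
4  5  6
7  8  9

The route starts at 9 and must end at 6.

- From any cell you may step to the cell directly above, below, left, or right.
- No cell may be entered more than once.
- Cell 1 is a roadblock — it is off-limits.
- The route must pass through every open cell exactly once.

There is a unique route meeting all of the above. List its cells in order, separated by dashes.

Need to visit all 8 open cells exactly once, starting at 9 and ending at 6.
Route from 9: left 2 to 7, up 1 to 4, right 1 to 5, up 1 to 2, right 1 to 3, down 1 to 6 — 7 moves in all.
Check: all 8 open cells covered.

9 - 8 - 7 - 4 - 5 - 2 - 3 - 6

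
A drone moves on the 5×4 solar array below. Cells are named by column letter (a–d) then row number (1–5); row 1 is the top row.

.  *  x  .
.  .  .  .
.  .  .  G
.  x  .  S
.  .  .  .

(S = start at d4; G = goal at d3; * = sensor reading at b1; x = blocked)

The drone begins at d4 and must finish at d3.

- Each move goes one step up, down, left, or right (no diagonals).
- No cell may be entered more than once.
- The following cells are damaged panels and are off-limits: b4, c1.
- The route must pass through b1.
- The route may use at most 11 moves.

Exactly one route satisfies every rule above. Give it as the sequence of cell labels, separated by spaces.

The budget equals the shortest possible length, so every move has to be on a shortest route through the required cells.
Route from d4: left 1 to c4, up 1 to c3, left 2 to a3, up 2 to a1, right 1 to b1, down 1 to b2, right 2 to d2, down 1 to d3 — 11 moves in all.
Check: all required cells visited; 11 ≤ 11 moves.

d4 c4 c3 b3 a3 a2 a1 b1 b2 c2 d2 d3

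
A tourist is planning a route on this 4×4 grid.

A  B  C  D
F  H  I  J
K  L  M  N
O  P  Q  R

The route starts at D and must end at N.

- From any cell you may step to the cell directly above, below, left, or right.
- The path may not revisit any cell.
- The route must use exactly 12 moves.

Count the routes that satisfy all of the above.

50

Need simple routes of exactly 12 moves from D to N (Manhattan distance 2, so 5 moves are spent on a detour and 5 undoing it).
Branch systematically from the start, pruning whenever the remaining move budget drops below the Manhattan distance to N or differs from it in parity. Grouping the completions by first move — via J: 25; via C: 25 — and summing: 25 + 25 = 50.
That gives 50 routes.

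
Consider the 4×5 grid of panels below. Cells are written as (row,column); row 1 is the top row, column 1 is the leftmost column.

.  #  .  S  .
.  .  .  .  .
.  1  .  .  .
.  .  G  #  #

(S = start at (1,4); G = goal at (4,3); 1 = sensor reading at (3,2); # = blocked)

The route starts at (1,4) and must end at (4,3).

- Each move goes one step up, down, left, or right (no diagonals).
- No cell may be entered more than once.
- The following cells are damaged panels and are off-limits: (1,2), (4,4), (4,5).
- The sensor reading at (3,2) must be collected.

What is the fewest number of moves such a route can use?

Any route passes through (3,2) somewhere between (1,4) and (4,3). Summing Manhattan distances along the two legs ((1,4) → (3,2) → (4,3)) gives a lower bound of 4 + 2 = 6 moves.
A route of 6 moves achieves this: (1,4) → (2,4) → (3,4) → (3,3) → (3,2) → (4,2) → (4,3).
Since 6 matches the lower bound, it is optimal.

6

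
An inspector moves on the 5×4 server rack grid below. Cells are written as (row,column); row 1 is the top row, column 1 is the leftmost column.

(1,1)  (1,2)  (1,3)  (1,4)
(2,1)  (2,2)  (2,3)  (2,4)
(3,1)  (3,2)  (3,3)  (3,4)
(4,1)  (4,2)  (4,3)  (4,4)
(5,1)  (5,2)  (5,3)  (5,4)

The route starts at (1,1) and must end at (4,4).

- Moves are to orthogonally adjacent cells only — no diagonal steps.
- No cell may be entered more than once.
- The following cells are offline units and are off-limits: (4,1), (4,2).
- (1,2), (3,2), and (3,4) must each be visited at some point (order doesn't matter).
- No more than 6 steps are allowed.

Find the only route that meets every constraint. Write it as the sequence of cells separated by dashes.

(1,1) - (1,2) - (2,2) - (3,2) - (3,3) - (3,4) - (4,4)

The budget equals the shortest possible length, so every move has to be on a shortest route through the required cells.
Route from (1,1): right 1 to (1,2), down 2 to (3,2), right 2 to (3,4), down 1 to (4,4) — 6 moves in all.
Check: all required cells visited; 6 ≤ 6 moves.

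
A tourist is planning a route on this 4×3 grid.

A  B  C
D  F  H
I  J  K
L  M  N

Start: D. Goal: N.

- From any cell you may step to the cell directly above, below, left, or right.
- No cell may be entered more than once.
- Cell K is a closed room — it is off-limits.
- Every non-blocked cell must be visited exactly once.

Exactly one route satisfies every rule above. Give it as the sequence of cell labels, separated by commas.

D, A, B, C, H, F, J, I, L, M, N

Need to visit all 11 open cells exactly once, starting at D and ending at N.
Cell L has only two open neighbours (I and M), so the path must pass straight through it: one of those is the cell it's entered from and the other is where it exits.
Route from D: up 1 to A, right 2 to C, down 1 to H, left 1 to F, down 1 to J, left 1 to I, down 1 to L, right 2 to N — 10 moves in all.
Check: all 11 open cells covered.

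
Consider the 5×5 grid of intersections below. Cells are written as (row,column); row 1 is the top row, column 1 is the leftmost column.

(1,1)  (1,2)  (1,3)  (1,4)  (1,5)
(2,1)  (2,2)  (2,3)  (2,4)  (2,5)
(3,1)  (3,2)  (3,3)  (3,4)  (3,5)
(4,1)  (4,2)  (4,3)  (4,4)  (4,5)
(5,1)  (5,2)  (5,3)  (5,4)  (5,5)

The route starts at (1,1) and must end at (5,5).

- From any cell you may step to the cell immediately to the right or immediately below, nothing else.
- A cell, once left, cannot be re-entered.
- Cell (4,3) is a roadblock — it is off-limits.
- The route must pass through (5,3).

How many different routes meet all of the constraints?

A right/down-only route from (1,1) to (5,5) makes exactly 4 down-moves and 4 right-moves in some order.
With no other constraints that would be C(8,4) = 70 routes.
Split at (5,3) and multiply the segment counts (each segment already excludes blocked cells): (1,1)→(5,3): 5; (5,3)→(5,5): 1; product = 5.
That gives 5 routes.

5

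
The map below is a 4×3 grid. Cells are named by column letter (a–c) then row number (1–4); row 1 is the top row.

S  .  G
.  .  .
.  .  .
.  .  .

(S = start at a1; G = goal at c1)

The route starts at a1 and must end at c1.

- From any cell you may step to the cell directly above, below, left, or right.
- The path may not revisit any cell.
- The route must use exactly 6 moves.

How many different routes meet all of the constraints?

5

Need simple routes of exactly 6 moves from a1 to c1 (Manhattan distance 2, so 2 moves are spent on a detour and 2 undoing it).
Enumerating: a1 a2 a3 b3 b2 b1 c1 | a1 a2 a3 b3 b2 c2 c1 | a1 a2 a3 b3 c3 c2 c1 | a1 a2 b2 b3 c3 c2 c1 | a1 b1 b2 b3 c3 c2 c1.
That gives 5 routes.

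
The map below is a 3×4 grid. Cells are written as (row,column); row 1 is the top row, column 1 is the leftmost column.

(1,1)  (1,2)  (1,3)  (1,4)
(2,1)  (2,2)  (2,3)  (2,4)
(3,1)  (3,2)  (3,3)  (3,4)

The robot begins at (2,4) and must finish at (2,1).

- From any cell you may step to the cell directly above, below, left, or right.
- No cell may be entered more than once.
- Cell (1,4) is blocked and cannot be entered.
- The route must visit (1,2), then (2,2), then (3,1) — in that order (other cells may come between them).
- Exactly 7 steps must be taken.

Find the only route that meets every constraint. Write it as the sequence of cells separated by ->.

(2,4) -> (2,3) -> (1,3) -> (1,2) -> (2,2) -> (3,2) -> (3,1) -> (2,1)

The waypoints must appear in the order (1,2), (2,2), (3,1), with no cell reused.
Route from (2,4): left to (2,3), up to (1,3), left to (1,2), 2× down (reaching (3,2)), left to (3,1), up to (2,1) — 7 moves in all.
Check: order respected ((1,2) at step 3, (2,2) at step 4, (3,1) at step 6); 7 moves as required.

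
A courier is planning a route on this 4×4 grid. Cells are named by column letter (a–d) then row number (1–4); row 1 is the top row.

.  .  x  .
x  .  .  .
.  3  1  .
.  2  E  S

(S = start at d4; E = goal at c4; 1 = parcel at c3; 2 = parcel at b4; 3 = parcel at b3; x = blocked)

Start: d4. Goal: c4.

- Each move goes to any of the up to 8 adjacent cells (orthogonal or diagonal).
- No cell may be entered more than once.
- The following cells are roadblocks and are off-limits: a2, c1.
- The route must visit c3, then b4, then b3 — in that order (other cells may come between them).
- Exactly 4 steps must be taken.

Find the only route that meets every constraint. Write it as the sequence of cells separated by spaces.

The waypoints must appear in the order c3, b4, b3, with no cell reused.
Route from d4: up-left 1 to c3, down-left 1 to b4, up 1 to b3, down-right 1 to c4 — 4 moves in all.
Check: order respected (1 at step 1, 2 at step 2, 3 at step 3); 4 moves as required.

d4 c3 b4 b3 c4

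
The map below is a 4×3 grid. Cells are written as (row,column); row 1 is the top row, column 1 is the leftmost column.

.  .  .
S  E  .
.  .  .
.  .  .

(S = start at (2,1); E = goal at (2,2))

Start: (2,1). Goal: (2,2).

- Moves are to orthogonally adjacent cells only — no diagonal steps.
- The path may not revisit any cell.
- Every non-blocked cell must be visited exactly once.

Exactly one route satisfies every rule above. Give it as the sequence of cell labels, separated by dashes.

(2,1) - (1,1) - (1,2) - (1,3) - (2,3) - (3,3) - (4,3) - (4,2) - (4,1) - (3,1) - (3,2) - (2,2)

Need to visit all 12 open cells exactly once, starting at (2,1) and ending at (2,2).
Cell (1,3) has only two open neighbours ((2,3) and (1,2)), so the path must pass straight through it: one of those is the cell it's entered from and the other is where it exits.
Route from (2,1): up 1 to (1,1), right 2 to (1,3), down 3 to (4,3), left 2 to (4,1), up 1 to (3,1), right 1 to (3,2), up 1 to (2,2) — 11 moves in all.
Check: all 12 open cells covered.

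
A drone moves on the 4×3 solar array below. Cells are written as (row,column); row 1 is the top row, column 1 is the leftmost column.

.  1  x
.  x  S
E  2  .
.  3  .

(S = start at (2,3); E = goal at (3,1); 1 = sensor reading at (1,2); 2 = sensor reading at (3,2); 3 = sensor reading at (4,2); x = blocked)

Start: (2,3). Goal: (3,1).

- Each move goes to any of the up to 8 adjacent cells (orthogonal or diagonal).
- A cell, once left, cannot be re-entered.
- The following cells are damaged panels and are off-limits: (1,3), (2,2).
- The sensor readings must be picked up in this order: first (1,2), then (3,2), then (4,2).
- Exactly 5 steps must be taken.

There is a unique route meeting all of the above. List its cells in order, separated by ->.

(2,3) -> (1,2) -> (2,1) -> (3,2) -> (4,2) -> (3,1)

The waypoints must appear in the order (1,2), (3,2), (4,2), with no cell reused.
Route from (2,3): up-left 1 to (1,2), down-left 1 to (2,1), down-right 1 to (3,2), down 1 to (4,2), up-left 1 to (3,1) — 5 moves in all.
Check: order respected (1 at step 1, 2 at step 3, 3 at step 4); 5 moves as required.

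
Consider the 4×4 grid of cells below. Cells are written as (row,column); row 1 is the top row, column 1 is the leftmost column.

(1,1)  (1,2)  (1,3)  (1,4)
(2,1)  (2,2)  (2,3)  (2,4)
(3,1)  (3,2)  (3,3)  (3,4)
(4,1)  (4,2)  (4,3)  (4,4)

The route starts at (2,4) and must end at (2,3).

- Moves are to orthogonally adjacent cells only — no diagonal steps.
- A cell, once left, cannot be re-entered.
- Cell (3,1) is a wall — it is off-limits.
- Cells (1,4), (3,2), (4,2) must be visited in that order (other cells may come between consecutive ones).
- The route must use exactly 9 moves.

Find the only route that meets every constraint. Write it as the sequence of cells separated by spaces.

(2,4) (1,4) (1,3) (1,2) (2,2) (3,2) (4,2) (4,3) (3,3) (2,3)

The waypoints must appear in the order (1,4), (3,2), (4,2), with no cell reused.
Route from (2,4): up to (1,4), 2× left (reaching (1,2)), 3× down (reaching (4,2)), right to (4,3), 2× up (reaching (2,3)) — 9 moves in all.
Check: order respected ((1,4) at step 1, (3,2) at step 5, (4,2) at step 6); 9 moves as required.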